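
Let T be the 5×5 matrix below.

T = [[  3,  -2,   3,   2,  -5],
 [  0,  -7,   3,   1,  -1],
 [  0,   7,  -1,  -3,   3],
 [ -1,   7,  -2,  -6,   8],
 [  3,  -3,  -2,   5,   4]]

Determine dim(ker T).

Row reduce to echelon form.
R4 ← R4 + (1/3)·R1: [0, 19/3, -1, -16/3, 19/3]
R5 ← R5 − R1: [0, -1, -5, 3, 9]
R3 ← R3 + R2: [0, 0, 2, -2, 2]
R4 ← R4 + (19/21)·R2: [0, 0, 12/7, -31/7, 38/7]
R5 ← R5 − (1/7)·R2: [0, 0, -38/7, 20/7, 64/7]
R4 ← R4 − (6/7)·R3: [0, 0, 0, -19/7, 26/7]
R5 ← R5 + (19/7)·R3: [0, 0, 0, -18/7, 102/7]
R5 ← R5 − (18/19)·R4: [0, 0, 0, 0, 210/19]
5 nonzero rows, so rank(T) = 5.
T has 5 columns; by rank–nullity, nullity = 5 − 5 = 0.

0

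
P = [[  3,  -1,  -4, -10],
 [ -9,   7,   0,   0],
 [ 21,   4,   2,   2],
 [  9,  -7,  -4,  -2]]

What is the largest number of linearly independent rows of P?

4

Row reduce to echelon form.
R2 ← R2 + (3)·R1: [0, 4, -12, -30]
R3 ← R3 − (7)·R1: [0, 11, 30, 72]
R4 ← R4 − (3)·R1: [0, -4, 8, 28]
R3 ← R3 − (11/4)·R2: [0, 0, 63, 309/2]
R4 ← R4 + R2: [0, 0, -4, -2]
R4 ← R4 + (4/63)·R3: [0, 0, 0, 164/21]
Echelon form has 4 nonzero rows, so rank(P) = 4.
The rank gives the maximum number of linearly independent rows: 4.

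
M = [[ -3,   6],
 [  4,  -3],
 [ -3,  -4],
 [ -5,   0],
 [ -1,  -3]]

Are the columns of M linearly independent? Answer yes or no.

Row reduce M to echelon form.
R2 ← R2 + (4/3)·R1: [0, 5]
R3 ← R3 − R1: [0, -10]
R4 ← R4 − (5/3)·R1: [0, -10]
R5 ← R5 − (1/3)·R1: [0, -5]
R3 ← R3 + (2)·R2: [0, 0]
R4 ← R4 + (2)·R2: [0, 0]
R5 ← R5 + R2: [0, 0]
2 pivots among 2 columns.
Every column is a pivot column, so the columns are linearly independent.

yes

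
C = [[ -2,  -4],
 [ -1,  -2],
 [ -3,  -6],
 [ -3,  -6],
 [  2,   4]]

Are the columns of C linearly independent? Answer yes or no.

no

Row reduce C to echelon form.
R2 ← R2 − (1/2)·R1: [0, 0]
R3 ← R3 − (3/2)·R1: [0, 0]
R4 ← R4 − (3/2)·R1: [0, 0]
R5 ← R5 + R1: [0, 0]
1 pivot among 2 columns.
Only 1 < 2 pivot columns, so the columns are linearly dependent.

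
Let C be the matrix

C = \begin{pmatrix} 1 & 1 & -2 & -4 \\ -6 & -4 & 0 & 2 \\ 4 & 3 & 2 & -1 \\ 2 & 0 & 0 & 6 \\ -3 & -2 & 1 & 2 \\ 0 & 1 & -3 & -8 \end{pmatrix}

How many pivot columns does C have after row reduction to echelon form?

3

Row reduce to echelon form.
R2 ← R2 + (6)·R1: [0, 2, -12, -22]
R3 ← R3 − (4)·R1: [0, -1, 10, 15]
R4 ← R4 − (2)·R1: [0, -2, 4, 14]
R5 ← R5 + (3)·R1: [0, 1, -5, -10]
R3 ← R3 + (1/2)·R2: [0, 0, 4, 4]
R4 ← R4 + R2: [0, 0, -8, -8]
R5 ← R5 − (1/2)·R2: [0, 0, 1, 1]
R6 ← R6 − (1/2)·R2: [0, 0, 3, 3]
R4 ← R4 + (2)·R3: [0, 0, 0, 0]
R5 ← R5 − (1/4)·R3: [0, 0, 0, 0]
R6 ← R6 − (3/4)·R3: [0, 0, 0, 0]
Echelon form has 3 nonzero rows, so rank(C) = 3.
Each nonzero row contributes one pivot column: 3 pivot columns.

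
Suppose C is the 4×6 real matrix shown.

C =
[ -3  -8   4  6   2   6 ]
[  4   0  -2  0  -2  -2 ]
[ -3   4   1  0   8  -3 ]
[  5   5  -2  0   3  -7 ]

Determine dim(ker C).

Row reduce to echelon form.
R2 ← R2 + (4/3)·R1: [0, -32/3, 10/3, 8, 2/3, 6]
R3 ← R3 − R1: [0, 12, -3, -6, 6, -9]
R4 ← R4 + (5/3)·R1: [0, -25/3, 14/3, 10, 19/3, 3]
R3 ← R3 + (9/8)·R2: [0, 0, 3/4, 3, 27/4, -9/4]
R4 ← R4 − (25/32)·R2: [0, 0, 33/16, 15/4, 93/16, -27/16]
R4 ← R4 − (11/4)·R3: [0, 0, 0, -9/2, -51/4, 9/2]
4 nonzero rows, so rank(C) = 4.
C has 6 columns; by rank–nullity, nullity = 6 − 4 = 2.

2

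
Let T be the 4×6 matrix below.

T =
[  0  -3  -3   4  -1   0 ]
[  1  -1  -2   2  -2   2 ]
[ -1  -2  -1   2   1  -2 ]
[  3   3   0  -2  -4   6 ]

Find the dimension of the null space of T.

4

Row reduce to echelon form.
Swap R1 ↔ R2
R3 ← R3 + R1: [0, -3, -3, 4, -1, 0]
R4 ← R4 − (3)·R1: [0, 6, 6, -8, 2, 0]
R3 ← R3 − R2: [0, 0, 0, 0, 0, 0]
R4 ← R4 + (2)·R2: [0, 0, 0, 0, 0, 0]
2 nonzero rows, so rank(T) = 2.
T has 6 columns; by rank–nullity, nullity = 6 − 2 = 4.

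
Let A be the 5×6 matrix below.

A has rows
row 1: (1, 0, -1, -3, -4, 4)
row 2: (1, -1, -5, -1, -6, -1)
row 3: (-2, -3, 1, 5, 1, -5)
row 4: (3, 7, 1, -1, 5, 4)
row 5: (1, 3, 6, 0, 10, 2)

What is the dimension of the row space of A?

Row reduce to echelon form.
R2 ← R2 − R1: [0, -1, -4, 2, -2, -5]
R3 ← R3 + (2)·R1: [0, -3, -1, -1, -7, 3]
R4 ← R4 − (3)·R1: [0, 7, 4, 8, 17, -8]
R5 ← R5 − R1: [0, 3, 7, 3, 14, -2]
R3 ← R3 − (3)·R2: [0, 0, 11, -7, -1, 18]
R4 ← R4 + (7)·R2: [0, 0, -24, 22, 3, -43]
R5 ← R5 + (3)·R2: [0, 0, -5, 9, 8, -17]
R4 ← R4 + (24/11)·R3: [0, 0, 0, 74/11, 9/11, -41/11]
R5 ← R5 + (5/11)·R3: [0, 0, 0, 64/11, 83/11, -97/11]
R5 ← R5 − (32/37)·R4: [0, 0, 0, 0, 253/37, -207/37]
Echelon form has 5 nonzero rows, so rank(A) = 5.
The row space has dimension equal to the rank: 5.

5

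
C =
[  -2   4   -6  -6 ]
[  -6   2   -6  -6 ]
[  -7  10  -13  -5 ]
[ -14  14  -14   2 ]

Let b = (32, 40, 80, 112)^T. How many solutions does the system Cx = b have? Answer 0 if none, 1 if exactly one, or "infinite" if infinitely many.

1

Row reduce the augmented matrix [C | b].
R2 ← R2 − (3)·R1: [0, -10, 12, 12, -56]
R3 ← R3 − (7/2)·R1: [0, -4, 8, 16, -32]
R4 ← R4 − (7)·R1: [0, -14, 28, 44, -112]
R3 ← R3 − (2/5)·R2: [0, 0, 16/5, 56/5, -48/5]
R4 ← R4 − (7/5)·R2: [0, 0, 56/5, 136/5, -168/5]
R4 ← R4 − (7/2)·R3: [0, 0, 0, -12, 0]
The echelon form has 4 nonzero rows, and every pivot lies in the first 4 columns, so rank(C) = rank([C|b]) = 4.
The system is consistent.
rank = 4 = number of unknowns, so the solution is unique.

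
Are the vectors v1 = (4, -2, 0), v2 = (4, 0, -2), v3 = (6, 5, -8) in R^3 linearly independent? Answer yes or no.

no

Form the matrix with these vectors as rows and row reduce.
R2 ← R2 − R1: [0, 2, -2]
R3 ← R3 − (3/2)·R1: [0, 8, -8]
R3 ← R3 − (4)·R2: [0, 0, 0]
2 nonzero rows, so the 3 vectors span a space of dimension 2.
Since 2 < 3, the vectors are linearly dependent.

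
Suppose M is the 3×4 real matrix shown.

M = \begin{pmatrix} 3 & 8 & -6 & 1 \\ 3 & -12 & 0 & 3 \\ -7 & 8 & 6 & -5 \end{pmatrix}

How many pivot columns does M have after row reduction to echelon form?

2

Row reduce to echelon form.
R2 ← R2 − R1: [0, -20, 6, 2]
R3 ← R3 + (7/3)·R1: [0, 80/3, -8, -8/3]
R3 ← R3 + (4/3)·R2: [0, 0, 0, 0]
Echelon form has 2 nonzero rows, so rank(M) = 2.
Each nonzero row contributes one pivot column: 2 pivot columns.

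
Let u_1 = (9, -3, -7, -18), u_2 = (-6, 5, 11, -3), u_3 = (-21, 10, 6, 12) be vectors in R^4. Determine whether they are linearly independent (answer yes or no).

yes

Form the matrix with these vectors as rows and row reduce.
R2 ← R2 + (2/3)·R1: [0, 3, 19/3, -15]
R3 ← R3 + (7/3)·R1: [0, 3, -31/3, -30]
R3 ← R3 − R2: [0, 0, -50/3, -15]
3 nonzero rows, so the 3 vectors span a space of dimension 3.
Since 3 = 3, the vectors are linearly independent.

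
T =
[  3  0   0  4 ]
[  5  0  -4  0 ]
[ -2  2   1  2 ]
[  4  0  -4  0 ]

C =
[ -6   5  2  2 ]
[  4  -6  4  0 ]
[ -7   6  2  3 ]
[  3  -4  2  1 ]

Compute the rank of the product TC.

First compute TC:
[[ -6,  -1,  14,  10],
 [ -2,   1,   2,  -2],
 [ 19, -24,  10,   1],
 [  4,  -4,   0,  -4]]
Now row reduce the product.
R2 ← R2 − (1/3)·R1: [0, 4/3, -8/3, -16/3]
R3 ← R3 + (19/6)·R1: [0, -163/6, 163/3, 98/3]
R4 ← R4 + (2/3)·R1: [0, -14/3, 28/3, 8/3]
R3 ← R3 + (163/8)·R2: [0, 0, 0, -76]
R4 ← R4 + (7/2)·R2: [0, 0, 0, -16]
R4 ← R4 − (4/19)·R3: [0, 0, 0, 0]
3 nonzero rows, so rank(TC) = 3.

3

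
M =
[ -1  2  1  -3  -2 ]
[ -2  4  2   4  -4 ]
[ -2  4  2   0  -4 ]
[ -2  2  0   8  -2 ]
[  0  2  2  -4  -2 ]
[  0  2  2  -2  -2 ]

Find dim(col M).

3

Row reduce to echelon form.
R2 ← R2 − (2)·R1: [0, 0, 0, 10, 0]
R3 ← R3 − (2)·R1: [0, 0, 0, 6, 0]
R4 ← R4 − (2)·R1: [0, -2, -2, 14, 2]
Swap R2 ↔ R4
R5 ← R5 + R2: [0, 0, 0, 10, 0]
R6 ← R6 + R2: [0, 0, 0, 12, 0]
R4 ← R4 − (5/3)·R3: [0, 0, 0, 0, 0]
R5 ← R5 − (5/3)·R3: [0, 0, 0, 0, 0]
R6 ← R6 − (2)·R3: [0, 0, 0, 0, 0]
Echelon form has 3 nonzero rows, so rank(M) = 3.
The column space has dimension equal to the rank: 3.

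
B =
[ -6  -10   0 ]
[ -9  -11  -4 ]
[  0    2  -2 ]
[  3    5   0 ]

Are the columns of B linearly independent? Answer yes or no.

Row reduce B to echelon form.
R2 ← R2 − (3/2)·R1: [0, 4, -4]
R4 ← R4 + (1/2)·R1: [0, 0, 0]
R3 ← R3 − (1/2)·R2: [0, 0, 0]
2 pivots among 3 columns.
Only 2 < 3 pivot columns, so the columns are linearly dependent.

no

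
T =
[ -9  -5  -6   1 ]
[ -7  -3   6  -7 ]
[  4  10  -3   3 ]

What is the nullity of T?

1

Row reduce to echelon form.
R2 ← R2 − (7/9)·R1: [0, 8/9, 32/3, -70/9]
R3 ← R3 + (4/9)·R1: [0, 70/9, -17/3, 31/9]
R3 ← R3 − (35/4)·R2: [0, 0, -99, 143/2]
3 nonzero rows, so rank(T) = 3.
T has 4 columns; by rank–nullity, nullity = 4 − 3 = 1.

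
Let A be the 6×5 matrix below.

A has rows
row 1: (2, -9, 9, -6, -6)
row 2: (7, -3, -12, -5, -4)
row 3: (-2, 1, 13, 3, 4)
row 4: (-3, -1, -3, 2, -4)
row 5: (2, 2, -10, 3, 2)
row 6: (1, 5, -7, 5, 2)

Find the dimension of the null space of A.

Row reduce to echelon form.
R2 ← R2 − (7/2)·R1: [0, 57/2, -87/2, 16, 17]
R3 ← R3 + R1: [0, -8, 22, -3, -2]
R4 ← R4 + (3/2)·R1: [0, -29/2, 21/2, -7, -13]
R5 ← R5 − R1: [0, 11, -19, 9, 8]
R6 ← R6 − (1/2)·R1: [0, 19/2, -23/2, 8, 5]
R3 ← R3 + (16/57)·R2: [0, 0, 186/19, 85/57, 158/57]
R4 ← R4 + (29/57)·R2: [0, 0, -221/19, 65/57, -248/57]
R5 ← R5 − (22/57)·R2: [0, 0, -42/19, 161/57, 82/57]
R6 ← R6 − (1/3)·R2: [0, 0, 3, 8/3, -2/3]
R4 ← R4 + (221/186)·R3: [0, 0, 0, 1625/558, -295/279]
R5 ← R5 + (7/31)·R3: [0, 0, 0, 98/31, 64/31]
R6 ← R6 − (19/62)·R3: [0, 0, 0, 137/62, -47/31]
R5 ← R5 − (1764/1625)·R4: [0, 0, 0, 0, 1044/325]
R6 ← R6 − (1233/1625)·R4: [0, 0, 0, 0, -232/325]
R6 ← R6 + (2/9)·R5: [0, 0, 0, 0, 0]
5 nonzero rows, so rank(A) = 5.
A has 5 columns; by rank–nullity, nullity = 5 − 5 = 0.

0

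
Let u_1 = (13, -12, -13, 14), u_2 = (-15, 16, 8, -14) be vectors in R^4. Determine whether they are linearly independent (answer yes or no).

Form the matrix with these vectors as rows and row reduce.
R2 ← R2 + (15/13)·R1: [0, 28/13, -7, 28/13]
2 nonzero rows, so the 2 vectors span a space of dimension 2.
Since 2 = 2, the vectors are linearly independent.

yes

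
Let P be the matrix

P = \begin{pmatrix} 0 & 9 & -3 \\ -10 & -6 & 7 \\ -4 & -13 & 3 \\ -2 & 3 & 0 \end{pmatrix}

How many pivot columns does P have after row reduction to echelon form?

3

Row reduce to echelon form.
Swap R1 ↔ R2
R3 ← R3 − (2/5)·R1: [0, -53/5, 1/5]
R4 ← R4 − (1/5)·R1: [0, 21/5, -7/5]
R3 ← R3 + (53/45)·R2: [0, 0, -10/3]
R4 ← R4 − (7/15)·R2: [0, 0, 0]
Echelon form has 3 nonzero rows, so rank(P) = 3.
Each nonzero row contributes one pivot column: 3 pivot columns.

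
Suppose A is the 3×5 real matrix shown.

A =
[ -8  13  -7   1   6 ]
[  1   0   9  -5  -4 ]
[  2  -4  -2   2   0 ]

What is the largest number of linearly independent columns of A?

Row reduce to echelon form.
R2 ← R2 + (1/8)·R1: [0, 13/8, 65/8, -39/8, -13/4]
R3 ← R3 + (1/4)·R1: [0, -3/4, -15/4, 9/4, 3/2]
R3 ← R3 + (6/13)·R2: [0, 0, 0, 0, 0]
Echelon form has 2 nonzero rows, so rank(A) = 2.
The rank gives the maximum number of linearly independent columns: 2.

2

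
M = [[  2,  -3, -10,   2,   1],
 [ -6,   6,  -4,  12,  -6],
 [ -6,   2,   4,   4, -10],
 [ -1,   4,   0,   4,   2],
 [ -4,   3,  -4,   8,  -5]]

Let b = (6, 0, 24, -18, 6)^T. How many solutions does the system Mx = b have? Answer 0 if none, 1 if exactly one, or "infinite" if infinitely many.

Row reduce the augmented matrix [M | b].
R2 ← R2 + (3)·R1: [0, -3, -34, 18, -3, 18]
R3 ← R3 + (3)·R1: [0, -7, -26, 10, -7, 42]
R4 ← R4 + (1/2)·R1: [0, 5/2, -5, 5, 5/2, -15]
R5 ← R5 + (2)·R1: [0, -3, -24, 12, -3, 18]
R3 ← R3 − (7/3)·R2: [0, 0, 160/3, -32, 0, 0]
R4 ← R4 + (5/6)·R2: [0, 0, -100/3, 20, 0, 0]
R5 ← R5 − R2: [0, 0, 10, -6, 0, 0]
R4 ← R4 + (5/8)·R3: [0, 0, 0, 0, 0, 0]
R5 ← R5 − (3/16)·R3: [0, 0, 0, 0, 0, 0]
The echelon form has 3 nonzero rows, and every pivot lies in the first 5 columns, so rank(M) = rank([M|b]) = 3.
The system is consistent.
rank = 3 < 5 unknowns, so there are infinitely many solutions.

infinite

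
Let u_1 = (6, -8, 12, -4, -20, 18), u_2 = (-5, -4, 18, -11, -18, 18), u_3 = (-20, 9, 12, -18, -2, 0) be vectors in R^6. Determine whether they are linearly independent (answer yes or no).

Form the matrix with these vectors as rows and row reduce.
R2 ← R2 + (5/6)·R1: [0, -32/3, 28, -43/3, -104/3, 33]
R3 ← R3 + (10/3)·R1: [0, -53/3, 52, -94/3, -206/3, 60]
R3 ← R3 − (53/32)·R2: [0, 0, 45/8, -243/32, -45/4, 171/32]
3 nonzero rows, so the 3 vectors span a space of dimension 3.
Since 3 = 3, the vectors are linearly independent.

yes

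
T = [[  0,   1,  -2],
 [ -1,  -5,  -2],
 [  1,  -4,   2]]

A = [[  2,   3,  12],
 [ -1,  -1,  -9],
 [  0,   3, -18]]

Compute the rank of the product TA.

First compute TA:
[[ -1,  -7,  27],
 [  3,  -4,  69],
 [  6,  13,  12]]
Now row reduce the product.
R2 ← R2 + (3)·R1: [0, -25, 150]
R3 ← R3 + (6)·R1: [0, -29, 174]
R3 ← R3 − (29/25)·R2: [0, 0, 0]
2 nonzero rows, so rank(TA) = 2.

2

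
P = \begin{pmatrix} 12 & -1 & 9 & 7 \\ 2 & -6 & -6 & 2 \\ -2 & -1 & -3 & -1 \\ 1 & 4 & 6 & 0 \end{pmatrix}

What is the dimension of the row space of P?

Row reduce to echelon form.
R2 ← R2 − (1/6)·R1: [0, -35/6, -15/2, 5/6]
R3 ← R3 + (1/6)·R1: [0, -7/6, -3/2, 1/6]
R4 ← R4 − (1/12)·R1: [0, 49/12, 21/4, -7/12]
R3 ← R3 − (1/5)·R2: [0, 0, 0, 0]
R4 ← R4 + (7/10)·R2: [0, 0, 0, 0]
Echelon form has 2 nonzero rows, so rank(P) = 2.
The row space has dimension equal to the rank: 2.

2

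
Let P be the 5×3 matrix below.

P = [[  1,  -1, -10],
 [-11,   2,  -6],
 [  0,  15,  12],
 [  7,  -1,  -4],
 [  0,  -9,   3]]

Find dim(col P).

3

Row reduce to echelon form.
R2 ← R2 + (11)·R1: [0, -9, -116]
R4 ← R4 − (7)·R1: [0, 6, 66]
R3 ← R3 + (5/3)·R2: [0, 0, -544/3]
R4 ← R4 + (2/3)·R2: [0, 0, -34/3]
R5 ← R5 − R2: [0, 0, 119]
R4 ← R4 − (1/16)·R3: [0, 0, 0]
R5 ← R5 + (21/32)·R3: [0, 0, 0]
Echelon form has 3 nonzero rows, so rank(P) = 3.
The column space has dimension equal to the rank: 3.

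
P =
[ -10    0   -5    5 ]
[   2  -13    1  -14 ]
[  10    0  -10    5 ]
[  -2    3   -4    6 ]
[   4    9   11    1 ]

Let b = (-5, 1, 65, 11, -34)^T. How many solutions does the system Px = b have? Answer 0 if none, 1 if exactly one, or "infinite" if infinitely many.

infinite

Row reduce the augmented matrix [P | b].
R2 ← R2 + (1/5)·R1: [0, -13, 0, -13, 0]
R3 ← R3 + R1: [0, 0, -15, 10, 60]
R4 ← R4 − (1/5)·R1: [0, 3, -3, 5, 12]
R5 ← R5 + (2/5)·R1: [0, 9, 9, 3, -36]
R4 ← R4 + (3/13)·R2: [0, 0, -3, 2, 12]
R5 ← R5 + (9/13)·R2: [0, 0, 9, -6, -36]
R4 ← R4 − (1/5)·R3: [0, 0, 0, 0, 0]
R5 ← R5 + (3/5)·R3: [0, 0, 0, 0, 0]
The echelon form has 3 nonzero rows, and every pivot lies in the first 4 columns, so rank(P) = rank([P|b]) = 3.
The system is consistent.
rank = 3 < 4 unknowns, so there are infinitely many solutions.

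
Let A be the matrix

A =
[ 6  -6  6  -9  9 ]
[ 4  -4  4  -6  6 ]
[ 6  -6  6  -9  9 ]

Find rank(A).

Row reduce to echelon form.
R2 ← R2 − (2/3)·R1: [0, 0, 0, 0, 0]
R3 ← R3 − R1: [0, 0, 0, 0, 0]
Echelon form has 1 nonzero row, so rank(A) = 1.

1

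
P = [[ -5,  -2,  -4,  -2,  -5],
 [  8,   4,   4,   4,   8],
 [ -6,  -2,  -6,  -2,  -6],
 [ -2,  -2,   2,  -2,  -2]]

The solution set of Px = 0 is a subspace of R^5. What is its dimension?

3

Row reduce to echelon form.
R2 ← R2 + (8/5)·R1: [0, 4/5, -12/5, 4/5, 0]
R3 ← R3 − (6/5)·R1: [0, 2/5, -6/5, 2/5, 0]
R4 ← R4 − (2/5)·R1: [0, -6/5, 18/5, -6/5, 0]
R3 ← R3 − (1/2)·R2: [0, 0, 0, 0, 0]
R4 ← R4 + (3/2)·R2: [0, 0, 0, 0, 0]
2 nonzero rows, so rank(P) = 2.
P has 5 columns; by rank–nullity, nullity = 5 − 2 = 3.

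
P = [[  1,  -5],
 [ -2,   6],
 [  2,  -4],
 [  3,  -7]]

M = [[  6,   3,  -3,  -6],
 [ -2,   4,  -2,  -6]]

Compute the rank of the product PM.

First compute PM:
[[ 16, -17,   7,  24],
 [-24,  18,  -6, -24],
 [ 20, -10,   2,  12],
 [ 32, -19,   5,  24]]
Now row reduce the product.
R2 ← R2 + (3/2)·R1: [0, -15/2, 9/2, 12]
R3 ← R3 − (5/4)·R1: [0, 45/4, -27/4, -18]
R4 ← R4 − (2)·R1: [0, 15, -9, -24]
R3 ← R3 + (3/2)·R2: [0, 0, 0, 0]
R4 ← R4 + (2)·R2: [0, 0, 0, 0]
2 nonzero rows, so rank(PM) = 2.

2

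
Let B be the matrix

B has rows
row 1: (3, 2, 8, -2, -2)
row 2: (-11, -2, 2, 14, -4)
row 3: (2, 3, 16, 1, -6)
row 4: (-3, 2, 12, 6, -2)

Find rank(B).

Row reduce to echelon form.
R2 ← R2 + (11/3)·R1: [0, 16/3, 94/3, 20/3, -34/3]
R3 ← R3 − (2/3)·R1: [0, 5/3, 32/3, 7/3, -14/3]
R4 ← R4 + R1: [0, 4, 20, 4, -4]
R3 ← R3 − (5/16)·R2: [0, 0, 7/8, 1/4, -9/8]
R4 ← R4 − (3/4)·R2: [0, 0, -7/2, -1, 9/2]
R4 ← R4 + (4)·R3: [0, 0, 0, 0, 0]
Echelon form has 3 nonzero rows, so rank(B) = 3.

3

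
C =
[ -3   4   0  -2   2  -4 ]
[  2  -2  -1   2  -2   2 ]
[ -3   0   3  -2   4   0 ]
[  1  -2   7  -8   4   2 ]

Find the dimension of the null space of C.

3

Row reduce to echelon form.
R2 ← R2 + (2/3)·R1: [0, 2/3, -1, 2/3, -2/3, -2/3]
R3 ← R3 − R1: [0, -4, 3, 0, 2, 4]
R4 ← R4 + (1/3)·R1: [0, -2/3, 7, -26/3, 14/3, 2/3]
R3 ← R3 + (6)·R2: [0, 0, -3, 4, -2, 0]
R4 ← R4 + R2: [0, 0, 6, -8, 4, 0]
R4 ← R4 + (2)·R3: [0, 0, 0, 0, 0, 0]
3 nonzero rows, so rank(C) = 3.
C has 6 columns; by rank–nullity, nullity = 6 − 3 = 3.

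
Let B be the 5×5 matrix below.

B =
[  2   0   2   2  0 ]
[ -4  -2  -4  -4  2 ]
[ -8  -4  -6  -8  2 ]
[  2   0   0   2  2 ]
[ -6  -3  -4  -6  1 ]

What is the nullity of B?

Row reduce to echelon form.
R2 ← R2 + (2)·R1: [0, -2, 0, 0, 2]
R3 ← R3 + (4)·R1: [0, -4, 2, 0, 2]
R4 ← R4 − R1: [0, 0, -2, 0, 2]
R5 ← R5 + (3)·R1: [0, -3, 2, 0, 1]
R3 ← R3 − (2)·R2: [0, 0, 2, 0, -2]
R5 ← R5 − (3/2)·R2: [0, 0, 2, 0, -2]
R4 ← R4 + R3: [0, 0, 0, 0, 0]
R5 ← R5 − R3: [0, 0, 0, 0, 0]
3 nonzero rows, so rank(B) = 3.
B has 5 columns; by rank–nullity, nullity = 5 − 3 = 2.

2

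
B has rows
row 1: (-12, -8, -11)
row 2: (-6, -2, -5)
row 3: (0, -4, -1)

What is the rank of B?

Row reduce to echelon form.
R2 ← R2 − (1/2)·R1: [0, 2, 1/2]
R3 ← R3 + (2)·R2: [0, 0, 0]
Echelon form has 2 nonzero rows, so rank(B) = 2.

2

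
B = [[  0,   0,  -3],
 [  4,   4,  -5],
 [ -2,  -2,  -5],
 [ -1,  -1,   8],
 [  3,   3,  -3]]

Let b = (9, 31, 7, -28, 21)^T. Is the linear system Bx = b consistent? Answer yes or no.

yes

Row reduce the augmented matrix [B | b].
Swap R1 ↔ R2
R3 ← R3 + (1/2)·R1: [0, 0, -15/2, 45/2]
R4 ← R4 + (1/4)·R1: [0, 0, 27/4, -81/4]
R5 ← R5 − (3/4)·R1: [0, 0, 3/4, -9/4]
R3 ← R3 − (5/2)·R2: [0, 0, 0, 0]
R4 ← R4 + (9/4)·R2: [0, 0, 0, 0]
R5 ← R5 + (1/4)·R2: [0, 0, 0, 0]
The echelon form has 2 nonzero rows, and every pivot lies in the first 3 columns, so rank(B) = rank([B|b]) = 2.
The system is consistent.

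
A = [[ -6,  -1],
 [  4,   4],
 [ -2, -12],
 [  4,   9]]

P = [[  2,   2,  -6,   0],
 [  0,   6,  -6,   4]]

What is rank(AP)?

First compute AP:
[[-12, -18,  42,  -4],
 [  8,  32, -48,  16],
 [ -4, -76,  84, -48],
 [  8,  62, -78,  36]]
Now row reduce the product.
R2 ← R2 + (2/3)·R1: [0, 20, -20, 40/3]
R3 ← R3 − (1/3)·R1: [0, -70, 70, -140/3]
R4 ← R4 + (2/3)·R1: [0, 50, -50, 100/3]
R3 ← R3 + (7/2)·R2: [0, 0, 0, 0]
R4 ← R4 − (5/2)·R2: [0, 0, 0, 0]
2 nonzero rows, so rank(AP) = 2.

2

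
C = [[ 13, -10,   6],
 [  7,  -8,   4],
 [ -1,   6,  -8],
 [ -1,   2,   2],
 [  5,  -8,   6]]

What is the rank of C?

Row reduce to echelon form.
R2 ← R2 − (7/13)·R1: [0, -34/13, 10/13]
R3 ← R3 + (1/13)·R1: [0, 68/13, -98/13]
R4 ← R4 + (1/13)·R1: [0, 16/13, 32/13]
R5 ← R5 − (5/13)·R1: [0, -54/13, 48/13]
R3 ← R3 + (2)·R2: [0, 0, -6]
R4 ← R4 + (8/17)·R2: [0, 0, 48/17]
R5 ← R5 − (27/17)·R2: [0, 0, 42/17]
R4 ← R4 + (8/17)·R3: [0, 0, 0]
R5 ← R5 + (7/17)·R3: [0, 0, 0]
Echelon form has 3 nonzero rows, so rank(C) = 3.

3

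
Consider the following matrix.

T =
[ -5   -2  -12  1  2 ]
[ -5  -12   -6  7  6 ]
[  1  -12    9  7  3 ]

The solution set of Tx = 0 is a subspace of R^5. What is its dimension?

Row reduce to echelon form.
R2 ← R2 − R1: [0, -10, 6, 6, 4]
R3 ← R3 + (1/5)·R1: [0, -62/5, 33/5, 36/5, 17/5]
R3 ← R3 − (31/25)·R2: [0, 0, -21/25, -6/25, -39/25]
3 nonzero rows, so rank(T) = 3.
T has 5 columns; by rank–nullity, nullity = 5 − 3 = 2.

2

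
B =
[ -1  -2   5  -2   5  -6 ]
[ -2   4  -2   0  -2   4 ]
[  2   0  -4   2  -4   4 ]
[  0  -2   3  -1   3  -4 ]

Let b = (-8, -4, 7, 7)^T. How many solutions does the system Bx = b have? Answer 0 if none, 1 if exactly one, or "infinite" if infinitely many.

Row reduce the augmented matrix [B | b].
R2 ← R2 − (2)·R1: [0, 8, -12, 4, -12, 16, 12]
R3 ← R3 + (2)·R1: [0, -4, 6, -2, 6, -8, -9]
R3 ← R3 + (1/2)·R2: [0, 0, 0, 0, 0, 0, -3]
R4 ← R4 + (1/4)·R2: [0, 0, 0, 0, 0, 0, 10]
R4 ← R4 + (10/3)·R3: [0, 0, 0, 0, 0, 0, 0]
The echelon form has 3 nonzero rows; the last pivot sits in the augmented column, so rank(B) = 2 but rank([B|b]) = 3.
Since the ranks differ, the system is inconsistent.
It has no solutions.

0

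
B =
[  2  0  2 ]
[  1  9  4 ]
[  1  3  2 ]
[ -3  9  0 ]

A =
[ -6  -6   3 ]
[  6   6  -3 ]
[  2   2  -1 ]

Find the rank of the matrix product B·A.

First compute BA:
[[ -8,  -8,   4],
 [ 56,  56, -28],
 [ 16,  16,  -8],
 [ 72,  72, -36]]
Now row reduce the product.
R2 ← R2 + (7)·R1: [0, 0, 0]
R3 ← R3 + (2)·R1: [0, 0, 0]
R4 ← R4 + (9)·R1: [0, 0, 0]
1 nonzero row, so rank(BA) = 1.

1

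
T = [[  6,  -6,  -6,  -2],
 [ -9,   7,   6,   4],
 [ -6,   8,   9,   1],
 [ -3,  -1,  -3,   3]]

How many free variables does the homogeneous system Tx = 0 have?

2

Row reduce to echelon form.
R2 ← R2 + (3/2)·R1: [0, -2, -3, 1]
R3 ← R3 + R1: [0, 2, 3, -1]
R4 ← R4 + (1/2)·R1: [0, -4, -6, 2]
R3 ← R3 + R2: [0, 0, 0, 0]
R4 ← R4 − (2)·R2: [0, 0, 0, 0]
2 nonzero rows, so rank(T) = 2.
T has 4 columns; by rank–nullity, nullity = 4 − 2 = 2.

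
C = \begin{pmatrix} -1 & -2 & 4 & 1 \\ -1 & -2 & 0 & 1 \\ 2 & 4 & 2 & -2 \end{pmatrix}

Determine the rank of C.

Row reduce to echelon form.
R2 ← R2 − R1: [0, 0, -4, 0]
R3 ← R3 + (2)·R1: [0, 0, 10, 0]
R3 ← R3 + (5/2)·R2: [0, 0, 0, 0]
Echelon form has 2 nonzero rows, so rank(C) = 2.

2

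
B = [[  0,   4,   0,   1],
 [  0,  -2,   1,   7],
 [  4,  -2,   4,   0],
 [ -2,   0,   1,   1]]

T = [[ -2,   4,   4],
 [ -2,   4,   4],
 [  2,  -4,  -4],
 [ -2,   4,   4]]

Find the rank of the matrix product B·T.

1

First compute BT:
[[-10,  20,  20],
 [ -8,  16,  16],
 [  4,  -8,  -8],
 [  4,  -8,  -8]]
Now row reduce the product.
R2 ← R2 − (4/5)·R1: [0, 0, 0]
R3 ← R3 + (2/5)·R1: [0, 0, 0]
R4 ← R4 + (2/5)·R1: [0, 0, 0]
1 nonzero row, so rank(BT) = 1.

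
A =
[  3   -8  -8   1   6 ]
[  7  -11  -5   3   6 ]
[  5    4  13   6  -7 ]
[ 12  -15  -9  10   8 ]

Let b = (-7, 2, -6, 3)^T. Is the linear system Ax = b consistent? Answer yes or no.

no

Row reduce the augmented matrix [A | b].
R2 ← R2 − (7/3)·R1: [0, 23/3, 41/3, 2/3, -8, 55/3]
R3 ← R3 − (5/3)·R1: [0, 52/3, 79/3, 13/3, -17, 17/3]
R4 ← R4 − (4)·R1: [0, 17, 23, 6, -16, 31]
R3 ← R3 − (52/23)·R2: [0, 0, -105/23, 65/23, 25/23, -823/23]
R4 ← R4 − (51/23)·R2: [0, 0, -168/23, 104/23, 40/23, -222/23]
R4 ← R4 − (8/5)·R3: [0, 0, 0, 0, 0, 238/5]
The echelon form has 4 nonzero rows; the last pivot sits in the augmented column, so rank(A) = 3 but rank([A|b]) = 4.
Since the ranks differ, the system is inconsistent.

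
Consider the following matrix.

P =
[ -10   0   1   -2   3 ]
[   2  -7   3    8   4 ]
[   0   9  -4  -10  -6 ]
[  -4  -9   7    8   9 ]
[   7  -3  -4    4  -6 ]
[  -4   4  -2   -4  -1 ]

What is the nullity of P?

Row reduce to echelon form.
R2 ← R2 + (1/5)·R1: [0, -7, 16/5, 38/5, 23/5]
R4 ← R4 − (2/5)·R1: [0, -9, 33/5, 44/5, 39/5]
R5 ← R5 + (7/10)·R1: [0, -3, -33/10, 13/5, -39/10]
R6 ← R6 − (2/5)·R1: [0, 4, -12/5, -16/5, -11/5]
R3 ← R3 + (9/7)·R2: [0, 0, 4/35, -8/35, -3/35]
R4 ← R4 − (9/7)·R2: [0, 0, 87/35, -34/35, 66/35]
R5 ← R5 − (3/7)·R2: [0, 0, -327/70, -23/35, -411/70]
R6 ← R6 + (4/7)·R2: [0, 0, -4/7, 8/7, 3/7]
R4 ← R4 − (87/4)·R3: [0, 0, 0, 4, 15/4]
R5 ← R5 + (327/8)·R3: [0, 0, 0, -10, -75/8]
R6 ← R6 + (5)·R3: [0, 0, 0, 0, 0]
R5 ← R5 + (5/2)·R4: [0, 0, 0, 0, 0]
4 nonzero rows, so rank(P) = 4.
P has 5 columns; by rank–nullity, nullity = 5 − 4 = 1.

1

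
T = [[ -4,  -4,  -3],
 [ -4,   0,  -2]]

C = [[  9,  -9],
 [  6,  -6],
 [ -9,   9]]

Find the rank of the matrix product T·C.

1

First compute TC:
[[-33,  33],
 [-18,  18]]
Now row reduce the product.
R2 ← R2 − (6/11)·R1: [0, 0]
1 nonzero row, so rank(TC) = 1.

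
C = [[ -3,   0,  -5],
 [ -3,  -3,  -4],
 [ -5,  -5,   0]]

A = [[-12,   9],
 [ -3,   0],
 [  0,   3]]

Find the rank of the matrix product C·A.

First compute CA:
[[ 36, -42],
 [ 45, -39],
 [ 75, -45]]
Now row reduce the product.
R2 ← R2 − (5/4)·R1: [0, 27/2]
R3 ← R3 − (25/12)·R1: [0, 85/2]
R3 ← R3 − (85/27)·R2: [0, 0]
2 nonzero rows, so rank(CA) = 2.

2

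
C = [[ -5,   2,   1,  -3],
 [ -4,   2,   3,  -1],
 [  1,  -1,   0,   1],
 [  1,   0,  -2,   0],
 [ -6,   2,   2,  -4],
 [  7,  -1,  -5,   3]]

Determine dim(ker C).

Row reduce to echelon form.
R2 ← R2 − (4/5)·R1: [0, 2/5, 11/5, 7/5]
R3 ← R3 + (1/5)·R1: [0, -3/5, 1/5, 2/5]
R4 ← R4 + (1/5)·R1: [0, 2/5, -9/5, -3/5]
R5 ← R5 − (6/5)·R1: [0, -2/5, 4/5, -2/5]
R6 ← R6 + (7/5)·R1: [0, 9/5, -18/5, -6/5]
R3 ← R3 + (3/2)·R2: [0, 0, 7/2, 5/2]
R4 ← R4 − R2: [0, 0, -4, -2]
R5 ← R5 + R2: [0, 0, 3, 1]
R6 ← R6 − (9/2)·R2: [0, 0, -27/2, -15/2]
R4 ← R4 + (8/7)·R3: [0, 0, 0, 6/7]
R5 ← R5 − (6/7)·R3: [0, 0, 0, -8/7]
R6 ← R6 + (27/7)·R3: [0, 0, 0, 15/7]
R5 ← R5 + (4/3)·R4: [0, 0, 0, 0]
R6 ← R6 − (5/2)·R4: [0, 0, 0, 0]
4 nonzero rows, so rank(C) = 4.
C has 4 columns; by rank–nullity, nullity = 4 − 4 = 0.

0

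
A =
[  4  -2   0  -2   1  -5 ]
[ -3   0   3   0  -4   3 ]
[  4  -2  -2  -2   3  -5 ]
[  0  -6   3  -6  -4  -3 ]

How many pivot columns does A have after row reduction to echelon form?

Row reduce to echelon form.
R2 ← R2 + (3/4)·R1: [0, -3/2, 3, -3/2, -13/4, -3/4]
R3 ← R3 − R1: [0, 0, -2, 0, 2, 0]
R4 ← R4 − (4)·R2: [0, 0, -9, 0, 9, 0]
R4 ← R4 − (9/2)·R3: [0, 0, 0, 0, 0, 0]
Echelon form has 3 nonzero rows, so rank(A) = 3.
Each nonzero row contributes one pivot column: 3 pivot columns.

3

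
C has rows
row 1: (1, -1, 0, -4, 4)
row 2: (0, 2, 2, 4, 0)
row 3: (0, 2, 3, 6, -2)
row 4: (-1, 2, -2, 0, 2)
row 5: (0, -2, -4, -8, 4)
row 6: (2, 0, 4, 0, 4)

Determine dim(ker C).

2

Row reduce to echelon form.
R4 ← R4 + R1: [0, 1, -2, -4, 6]
R6 ← R6 − (2)·R1: [0, 2, 4, 8, -4]
R3 ← R3 − R2: [0, 0, 1, 2, -2]
R4 ← R4 − (1/2)·R2: [0, 0, -3, -6, 6]
R5 ← R5 + R2: [0, 0, -2, -4, 4]
R6 ← R6 − R2: [0, 0, 2, 4, -4]
R4 ← R4 + (3)·R3: [0, 0, 0, 0, 0]
R5 ← R5 + (2)·R3: [0, 0, 0, 0, 0]
R6 ← R6 − (2)·R3: [0, 0, 0, 0, 0]
3 nonzero rows, so rank(C) = 3.
C has 5 columns; by rank–nullity, nullity = 5 − 3 = 2.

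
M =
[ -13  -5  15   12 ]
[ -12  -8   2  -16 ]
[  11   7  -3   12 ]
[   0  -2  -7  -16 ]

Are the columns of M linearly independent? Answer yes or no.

Row reduce M to echelon form.
R2 ← R2 − (12/13)·R1: [0, -44/13, -154/13, -352/13]
R3 ← R3 + (11/13)·R1: [0, 36/13, 126/13, 288/13]
R3 ← R3 + (9/11)·R2: [0, 0, 0, 0]
R4 ← R4 − (13/22)·R2: [0, 0, 0, 0]
2 pivots among 4 columns.
Only 2 < 4 pivot columns, so the columns are linearly dependent.

no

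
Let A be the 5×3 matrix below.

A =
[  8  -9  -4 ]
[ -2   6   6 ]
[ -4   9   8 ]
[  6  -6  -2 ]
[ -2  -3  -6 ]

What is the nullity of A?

Row reduce to echelon form.
R2 ← R2 + (1/4)·R1: [0, 15/4, 5]
R3 ← R3 + (1/2)·R1: [0, 9/2, 6]
R4 ← R4 − (3/4)·R1: [0, 3/4, 1]
R5 ← R5 + (1/4)·R1: [0, -21/4, -7]
R3 ← R3 − (6/5)·R2: [0, 0, 0]
R4 ← R4 − (1/5)·R2: [0, 0, 0]
R5 ← R5 + (7/5)·R2: [0, 0, 0]
2 nonzero rows, so rank(A) = 2.
A has 3 columns; by rank–nullity, nullity = 3 − 2 = 1.

1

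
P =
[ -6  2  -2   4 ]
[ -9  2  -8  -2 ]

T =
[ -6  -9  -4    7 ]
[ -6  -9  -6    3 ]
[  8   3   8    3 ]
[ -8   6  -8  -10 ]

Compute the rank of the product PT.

First compute PT:
[[-24,  54, -36, -82],
 [ -6,  27, -24, -61]]
Now row reduce the product.
R2 ← R2 − (1/4)·R1: [0, 27/2, -15, -81/2]
2 nonzero rows, so rank(PT) = 2.

2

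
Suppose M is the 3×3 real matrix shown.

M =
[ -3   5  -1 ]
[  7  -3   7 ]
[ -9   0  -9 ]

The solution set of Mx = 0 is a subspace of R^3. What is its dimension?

Row reduce to echelon form.
R2 ← R2 + (7/3)·R1: [0, 26/3, 14/3]
R3 ← R3 − (3)·R1: [0, -15, -6]
R3 ← R3 + (45/26)·R2: [0, 0, 27/13]
3 nonzero rows, so rank(M) = 3.
M has 3 columns; by rank–nullity, nullity = 3 − 3 = 0.

0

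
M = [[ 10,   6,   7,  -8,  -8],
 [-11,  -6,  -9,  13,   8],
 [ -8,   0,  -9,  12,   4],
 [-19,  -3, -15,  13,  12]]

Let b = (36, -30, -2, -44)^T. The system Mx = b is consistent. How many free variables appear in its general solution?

Row reduce the augmented matrix [M | b].
R2 ← R2 + (11/10)·R1: [0, 3/5, -13/10, 21/5, -4/5, 48/5]
R3 ← R3 + (4/5)·R1: [0, 24/5, -17/5, 28/5, -12/5, 134/5]
R4 ← R4 + (19/10)·R1: [0, 42/5, -17/10, -11/5, -16/5, 122/5]
R3 ← R3 − (8)·R2: [0, 0, 7, -28, 4, -50]
R4 ← R4 − (14)·R2: [0, 0, 33/2, -61, 8, -110]
R4 ← R4 − (33/14)·R3: [0, 0, 0, 5, -10/7, 55/7]
The echelon form has 4 nonzero rows, and every pivot lies in the first 5 columns, so rank(M) = rank([M|b]) = 4.
The system is consistent.
Free variables = (unknowns) − (rank) = 5 − 4 = 1.

1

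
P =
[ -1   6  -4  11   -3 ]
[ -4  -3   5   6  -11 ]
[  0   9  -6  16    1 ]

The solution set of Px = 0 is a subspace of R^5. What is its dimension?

Row reduce to echelon form.
R2 ← R2 − (4)·R1: [0, -27, 21, -38, 1]
R3 ← R3 + (1/3)·R2: [0, 0, 1, 10/3, 4/3]
3 nonzero rows, so rank(P) = 3.
P has 5 columns; by rank–nullity, nullity = 5 − 3 = 2.

2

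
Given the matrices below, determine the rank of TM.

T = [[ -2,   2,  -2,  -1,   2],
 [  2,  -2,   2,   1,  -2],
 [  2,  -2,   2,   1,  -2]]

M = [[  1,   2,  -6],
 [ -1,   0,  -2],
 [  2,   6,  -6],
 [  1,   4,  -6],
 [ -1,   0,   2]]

1

First compute TM:
[[-11, -20,  30],
 [ 11,  20, -30],
 [ 11,  20, -30]]
Now row reduce the product.
R2 ← R2 + R1: [0, 0, 0]
R3 ← R3 + R1: [0, 0, 0]
1 nonzero row, so rank(TM) = 1.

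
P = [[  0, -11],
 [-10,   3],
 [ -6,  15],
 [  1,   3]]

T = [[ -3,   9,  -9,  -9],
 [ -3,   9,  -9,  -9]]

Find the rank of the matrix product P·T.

First compute PT:
[[ 33, -99,  99,  99],
 [ 21, -63,  63,  63],
 [-27,  81, -81, -81],
 [-12,  36, -36, -36]]
Now row reduce the product.
R2 ← R2 − (7/11)·R1: [0, 0, 0, 0]
R3 ← R3 + (9/11)·R1: [0, 0, 0, 0]
R4 ← R4 + (4/11)·R1: [0, 0, 0, 0]
1 nonzero row, so rank(PT) = 1.

1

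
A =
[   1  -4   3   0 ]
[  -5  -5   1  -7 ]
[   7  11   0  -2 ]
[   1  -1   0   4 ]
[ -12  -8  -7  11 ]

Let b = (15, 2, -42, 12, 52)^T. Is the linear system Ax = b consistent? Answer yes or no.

yes

Row reduce the augmented matrix [A | b].
R2 ← R2 + (5)·R1: [0, -25, 16, -7, 77]
R3 ← R3 − (7)·R1: [0, 39, -21, -2, -147]
R4 ← R4 − R1: [0, 3, -3, 4, -3]
R5 ← R5 + (12)·R1: [0, -56, 29, 11, 232]
R3 ← R3 + (39/25)·R2: [0, 0, 99/25, -323/25, -672/25]
R4 ← R4 + (3/25)·R2: [0, 0, -27/25, 79/25, 156/25]
R5 ← R5 − (56/25)·R2: [0, 0, -171/25, 667/25, 1488/25]
R4 ← R4 + (3/11)·R3: [0, 0, 0, -4/11, -12/11]
R5 ← R5 + (19/11)·R3: [0, 0, 0, 48/11, 144/11]
R5 ← R5 + (12)·R4: [0, 0, 0, 0, 0]
The echelon form has 4 nonzero rows, and every pivot lies in the first 4 columns, so rank(A) = rank([A|b]) = 4.
The system is consistent.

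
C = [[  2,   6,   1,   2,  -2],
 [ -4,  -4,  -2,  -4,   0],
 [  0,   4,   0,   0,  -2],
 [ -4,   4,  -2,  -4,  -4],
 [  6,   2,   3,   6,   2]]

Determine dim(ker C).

3

Row reduce to echelon form.
R2 ← R2 + (2)·R1: [0, 8, 0, 0, -4]
R4 ← R4 + (2)·R1: [0, 16, 0, 0, -8]
R5 ← R5 − (3)·R1: [0, -16, 0, 0, 8]
R3 ← R3 − (1/2)·R2: [0, 0, 0, 0, 0]
R4 ← R4 − (2)·R2: [0, 0, 0, 0, 0]
R5 ← R5 + (2)·R2: [0, 0, 0, 0, 0]
2 nonzero rows, so rank(C) = 2.
C has 5 columns; by rank–nullity, nullity = 5 − 2 = 3.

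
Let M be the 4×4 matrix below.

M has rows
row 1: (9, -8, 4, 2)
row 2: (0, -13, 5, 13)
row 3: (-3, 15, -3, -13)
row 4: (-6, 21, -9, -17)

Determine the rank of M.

3

Row reduce to echelon form.
R3 ← R3 + (1/3)·R1: [0, 37/3, -5/3, -37/3]
R4 ← R4 + (2/3)·R1: [0, 47/3, -19/3, -47/3]
R3 ← R3 + (37/39)·R2: [0, 0, 40/13, 0]
R4 ← R4 + (47/39)·R2: [0, 0, -4/13, 0]
R4 ← R4 + (1/10)·R3: [0, 0, 0, 0]
Echelon form has 3 nonzero rows, so rank(M) = 3.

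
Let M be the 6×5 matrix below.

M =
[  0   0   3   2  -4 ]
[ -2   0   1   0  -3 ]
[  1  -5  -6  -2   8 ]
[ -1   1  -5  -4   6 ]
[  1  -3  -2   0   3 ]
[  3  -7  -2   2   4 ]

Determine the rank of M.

Row reduce to echelon form.
Swap R1 ↔ R2
R3 ← R3 + (1/2)·R1: [0, -5, -11/2, -2, 13/2]
R4 ← R4 − (1/2)·R1: [0, 1, -11/2, -4, 15/2]
R5 ← R5 + (1/2)·R1: [0, -3, -3/2, 0, 3/2]
R6 ← R6 + (3/2)·R1: [0, -7, -1/2, 2, -1/2]
Swap R2 ↔ R3
R4 ← R4 + (1/5)·R2: [0, 0, -33/5, -22/5, 44/5]
R5 ← R5 − (3/5)·R2: [0, 0, 9/5, 6/5, -12/5]
R6 ← R6 − (7/5)·R2: [0, 0, 36/5, 24/5, -48/5]
R4 ← R4 + (11/5)·R3: [0, 0, 0, 0, 0]
R5 ← R5 − (3/5)·R3: [0, 0, 0, 0, 0]
R6 ← R6 − (12/5)·R3: [0, 0, 0, 0, 0]
Echelon form has 3 nonzero rows, so rank(M) = 3.

3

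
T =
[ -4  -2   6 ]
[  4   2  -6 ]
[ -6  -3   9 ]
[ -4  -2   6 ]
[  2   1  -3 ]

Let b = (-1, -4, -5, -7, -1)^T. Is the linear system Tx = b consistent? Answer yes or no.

Row reduce the augmented matrix [T | b].
R2 ← R2 + R1: [0, 0, 0, -5]
R3 ← R3 − (3/2)·R1: [0, 0, 0, -7/2]
R4 ← R4 − R1: [0, 0, 0, -6]
R5 ← R5 + (1/2)·R1: [0, 0, 0, -3/2]
R3 ← R3 − (7/10)·R2: [0, 0, 0, 0]
R4 ← R4 − (6/5)·R2: [0, 0, 0, 0]
R5 ← R5 − (3/10)·R2: [0, 0, 0, 0]
The echelon form has 2 nonzero rows; the last pivot sits in the augmented column, so rank(T) = 1 but rank([T|b]) = 2.
Since the ranks differ, the system is inconsistent.

no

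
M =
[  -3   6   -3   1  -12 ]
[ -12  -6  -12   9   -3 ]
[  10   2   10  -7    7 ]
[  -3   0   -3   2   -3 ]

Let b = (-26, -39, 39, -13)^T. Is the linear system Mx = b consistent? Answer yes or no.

yes

Row reduce the augmented matrix [M | b].
R2 ← R2 − (4)·R1: [0, -30, 0, 5, 45, 65]
R3 ← R3 + (10/3)·R1: [0, 22, 0, -11/3, -33, -143/3]
R4 ← R4 − R1: [0, -6, 0, 1, 9, 13]
R3 ← R3 + (11/15)·R2: [0, 0, 0, 0, 0, 0]
R4 ← R4 − (1/5)·R2: [0, 0, 0, 0, 0, 0]
The echelon form has 2 nonzero rows, and every pivot lies in the first 5 columns, so rank(M) = rank([M|b]) = 2.
The system is consistent.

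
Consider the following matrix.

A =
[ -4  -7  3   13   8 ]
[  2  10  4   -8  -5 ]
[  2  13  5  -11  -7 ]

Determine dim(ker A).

Row reduce to echelon form.
R2 ← R2 + (1/2)·R1: [0, 13/2, 11/2, -3/2, -1]
R3 ← R3 + (1/2)·R1: [0, 19/2, 13/2, -9/2, -3]
R3 ← R3 − (19/13)·R2: [0, 0, -20/13, -30/13, -20/13]
3 nonzero rows, so rank(A) = 3.
A has 5 columns; by rank–nullity, nullity = 5 − 3 = 2.

2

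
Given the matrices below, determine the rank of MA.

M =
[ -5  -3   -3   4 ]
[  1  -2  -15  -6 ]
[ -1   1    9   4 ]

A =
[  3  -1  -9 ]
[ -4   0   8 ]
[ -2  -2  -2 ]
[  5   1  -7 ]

2

First compute MA:
[[ 23,  15,  -1],
 [ 11,  23,  47],
 [ -5, -13, -29]]
Now row reduce the product.
R2 ← R2 − (11/23)·R1: [0, 364/23, 1092/23]
R3 ← R3 + (5/23)·R1: [0, -224/23, -672/23]
R3 ← R3 + (8/13)·R2: [0, 0, 0]
2 nonzero rows, so rank(MA) = 2.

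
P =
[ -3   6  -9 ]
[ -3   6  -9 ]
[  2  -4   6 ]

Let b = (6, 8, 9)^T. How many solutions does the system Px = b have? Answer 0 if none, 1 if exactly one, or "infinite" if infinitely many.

0

Row reduce the augmented matrix [P | b].
R2 ← R2 − R1: [0, 0, 0, 2]
R3 ← R3 + (2/3)·R1: [0, 0, 0, 13]
R3 ← R3 − (13/2)·R2: [0, 0, 0, 0]
The echelon form has 2 nonzero rows; the last pivot sits in the augmented column, so rank(P) = 1 but rank([P|b]) = 2.
Since the ranks differ, the system is inconsistent.
It has no solutions.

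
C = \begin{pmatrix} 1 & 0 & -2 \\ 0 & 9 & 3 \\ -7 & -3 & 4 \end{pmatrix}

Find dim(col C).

Row reduce to echelon form.
R3 ← R3 + (7)·R1: [0, -3, -10]
R3 ← R3 + (1/3)·R2: [0, 0, -9]
Echelon form has 3 nonzero rows, so rank(C) = 3.
The column space has dimension equal to the rank: 3.

3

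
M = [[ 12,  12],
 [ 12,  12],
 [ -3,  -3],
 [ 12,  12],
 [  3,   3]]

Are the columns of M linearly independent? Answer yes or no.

Row reduce M to echelon form.
R2 ← R2 − R1: [0, 0]
R3 ← R3 + (1/4)·R1: [0, 0]
R4 ← R4 − R1: [0, 0]
R5 ← R5 − (1/4)·R1: [0, 0]
1 pivot among 2 columns.
Only 1 < 2 pivot columns, so the columns are linearly dependent.

no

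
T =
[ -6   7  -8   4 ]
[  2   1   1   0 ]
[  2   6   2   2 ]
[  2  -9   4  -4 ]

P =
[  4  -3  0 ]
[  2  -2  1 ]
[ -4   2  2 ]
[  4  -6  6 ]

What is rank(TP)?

2

First compute TP:
[[ 38, -36,  15],
 [  6,  -6,   3],
 [ 20, -26,  22],
 [-42,  44, -25]]
Now row reduce the product.
R2 ← R2 − (3/19)·R1: [0, -6/19, 12/19]
R3 ← R3 − (10/19)·R1: [0, -134/19, 268/19]
R4 ← R4 + (21/19)·R1: [0, 80/19, -160/19]
R3 ← R3 − (67/3)·R2: [0, 0, 0]
R4 ← R4 + (40/3)·R2: [0, 0, 0]
2 nonzero rows, so rank(TP) = 2.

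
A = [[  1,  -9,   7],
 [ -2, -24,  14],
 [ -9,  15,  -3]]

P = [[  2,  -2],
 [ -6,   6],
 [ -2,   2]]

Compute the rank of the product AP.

1

First compute AP:
[[ 42, -42],
 [112, -112],
 [-102, 102]]
Now row reduce the product.
R2 ← R2 − (8/3)·R1: [0, 0]
R3 ← R3 + (17/7)·R1: [0, 0]
1 nonzero row, so rank(AP) = 1.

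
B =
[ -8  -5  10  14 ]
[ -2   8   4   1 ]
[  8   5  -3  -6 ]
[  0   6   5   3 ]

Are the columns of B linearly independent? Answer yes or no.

yes

Row reduce B to echelon form.
R2 ← R2 − (1/4)·R1: [0, 37/4, 3/2, -5/2]
R3 ← R3 + R1: [0, 0, 7, 8]
R4 ← R4 − (24/37)·R2: [0, 0, 149/37, 171/37]
R4 ← R4 − (149/259)·R3: [0, 0, 0, 5/259]
4 pivots among 4 columns.
Every column is a pivot column, so the columns are linearly independent.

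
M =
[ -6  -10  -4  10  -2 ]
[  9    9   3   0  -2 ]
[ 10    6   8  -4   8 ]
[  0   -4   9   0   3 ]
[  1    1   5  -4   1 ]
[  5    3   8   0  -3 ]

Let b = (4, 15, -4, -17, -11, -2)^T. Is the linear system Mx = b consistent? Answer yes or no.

Row reduce the augmented matrix [M | b].
R2 ← R2 + (3/2)·R1: [0, -6, -3, 15, -5, 21]
R3 ← R3 + (5/3)·R1: [0, -32/3, 4/3, 38/3, 14/3, 8/3]
R5 ← R5 + (1/6)·R1: [0, -2/3, 13/3, -7/3, 2/3, -31/3]
R6 ← R6 + (5/6)·R1: [0, -16/3, 14/3, 25/3, -14/3, 4/3]
R3 ← R3 − (16/9)·R2: [0, 0, 20/3, -14, 122/9, -104/3]
R4 ← R4 − (2/3)·R2: [0, 0, 11, -10, 19/3, -31]
R5 ← R5 − (1/9)·R2: [0, 0, 14/3, -4, 11/9, -38/3]
R6 ← R6 − (8/9)·R2: [0, 0, 22/3, -5, -2/9, -52/3]
R4 ← R4 − (33/20)·R3: [0, 0, 0, 131/10, -481/30, 131/5]
R5 ← R5 − (7/10)·R3: [0, 0, 0, 29/5, -124/15, 58/5]
R6 ← R6 − (11/10)·R3: [0, 0, 0, 52/5, -227/15, 104/5]
R5 ← R5 − (58/131)·R4: [0, 0, 0, 0, -153/131, 0]
R6 ← R6 − (104/131)·R4: [0, 0, 0, 0, -315/131, 0]
R6 ← R6 − (35/17)·R5: [0, 0, 0, 0, 0, 0]
The echelon form has 5 nonzero rows, and every pivot lies in the first 5 columns, so rank(M) = rank([M|b]) = 5.
The system is consistent.

yes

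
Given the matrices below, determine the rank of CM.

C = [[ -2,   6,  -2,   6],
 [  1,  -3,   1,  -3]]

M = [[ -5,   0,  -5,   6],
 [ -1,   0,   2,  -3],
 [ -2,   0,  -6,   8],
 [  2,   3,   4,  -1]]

First compute CM:
[[ 20,  18,  58, -52],
 [-10,  -9, -29,  26]]
Now row reduce the product.
R2 ← R2 + (1/2)·R1: [0, 0, 0, 0]
1 nonzero row, so rank(CM) = 1.

1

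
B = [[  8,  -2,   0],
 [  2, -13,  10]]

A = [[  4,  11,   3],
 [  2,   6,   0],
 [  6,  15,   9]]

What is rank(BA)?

2

First compute BA:
[[ 28,  76,  24],
 [ 42,  94,  96]]
Now row reduce the product.
R2 ← R2 − (3/2)·R1: [0, -20, 60]
2 nonzero rows, so rank(BA) = 2.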